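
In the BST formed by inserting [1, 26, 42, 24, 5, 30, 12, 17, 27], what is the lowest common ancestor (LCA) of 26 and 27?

Tree insertion order: [1, 26, 42, 24, 5, 30, 12, 17, 27]
Tree (level-order array): [1, None, 26, 24, 42, 5, None, 30, None, None, 12, 27, None, None, 17]
In a BST, the LCA of p=26, q=27 is the first node v on the
root-to-leaf path with p <= v <= q (go left if both < v, right if both > v).
Walk from root:
  at 1: both 26 and 27 > 1, go right
  at 26: 26 <= 26 <= 27, this is the LCA
LCA = 26


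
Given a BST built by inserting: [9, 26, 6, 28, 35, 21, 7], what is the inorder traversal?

Tree insertion order: [9, 26, 6, 28, 35, 21, 7]
Tree (level-order array): [9, 6, 26, None, 7, 21, 28, None, None, None, None, None, 35]
Inorder traversal: [6, 7, 9, 21, 26, 28, 35]


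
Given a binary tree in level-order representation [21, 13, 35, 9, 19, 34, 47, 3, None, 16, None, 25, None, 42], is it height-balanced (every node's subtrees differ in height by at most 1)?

Tree (level-order array): [21, 13, 35, 9, 19, 34, 47, 3, None, 16, None, 25, None, 42]
Definition: a tree is height-balanced if, at every node, |h(left) - h(right)| <= 1 (empty subtree has height -1).
Bottom-up per-node check:
  node 3: h_left=-1, h_right=-1, diff=0 [OK], height=0
  node 9: h_left=0, h_right=-1, diff=1 [OK], height=1
  node 16: h_left=-1, h_right=-1, diff=0 [OK], height=0
  node 19: h_left=0, h_right=-1, diff=1 [OK], height=1
  node 13: h_left=1, h_right=1, diff=0 [OK], height=2
  node 25: h_left=-1, h_right=-1, diff=0 [OK], height=0
  node 34: h_left=0, h_right=-1, diff=1 [OK], height=1
  node 42: h_left=-1, h_right=-1, diff=0 [OK], height=0
  node 47: h_left=0, h_right=-1, diff=1 [OK], height=1
  node 35: h_left=1, h_right=1, diff=0 [OK], height=2
  node 21: h_left=2, h_right=2, diff=0 [OK], height=3
All nodes satisfy the balance condition.
Result: Balanced


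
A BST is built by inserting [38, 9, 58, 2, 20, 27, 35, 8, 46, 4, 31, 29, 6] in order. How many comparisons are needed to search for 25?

Search path for 25: 38 -> 9 -> 20 -> 27
Found: False
Comparisons: 4


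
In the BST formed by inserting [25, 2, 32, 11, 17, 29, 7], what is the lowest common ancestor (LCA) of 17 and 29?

Tree insertion order: [25, 2, 32, 11, 17, 29, 7]
Tree (level-order array): [25, 2, 32, None, 11, 29, None, 7, 17]
In a BST, the LCA of p=17, q=29 is the first node v on the
root-to-leaf path with p <= v <= q (go left if both < v, right if both > v).
Walk from root:
  at 25: 17 <= 25 <= 29, this is the LCA
LCA = 25


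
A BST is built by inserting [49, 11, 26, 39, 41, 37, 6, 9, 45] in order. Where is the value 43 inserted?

Starting tree (level order): [49, 11, None, 6, 26, None, 9, None, 39, None, None, 37, 41, None, None, None, 45]
Insertion path: 49 -> 11 -> 26 -> 39 -> 41 -> 45
Result: insert 43 as left child of 45
Final tree (level order): [49, 11, None, 6, 26, None, 9, None, 39, None, None, 37, 41, None, None, None, 45, 43]


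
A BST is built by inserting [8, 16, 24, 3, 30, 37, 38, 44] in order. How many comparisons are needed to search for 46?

Search path for 46: 8 -> 16 -> 24 -> 30 -> 37 -> 38 -> 44
Found: False
Comparisons: 7


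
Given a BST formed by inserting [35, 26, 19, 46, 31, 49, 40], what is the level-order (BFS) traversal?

Tree insertion order: [35, 26, 19, 46, 31, 49, 40]
Tree (level-order array): [35, 26, 46, 19, 31, 40, 49]
BFS from the root, enqueuing left then right child of each popped node:
  queue [35] -> pop 35, enqueue [26, 46], visited so far: [35]
  queue [26, 46] -> pop 26, enqueue [19, 31], visited so far: [35, 26]
  queue [46, 19, 31] -> pop 46, enqueue [40, 49], visited so far: [35, 26, 46]
  queue [19, 31, 40, 49] -> pop 19, enqueue [none], visited so far: [35, 26, 46, 19]
  queue [31, 40, 49] -> pop 31, enqueue [none], visited so far: [35, 26, 46, 19, 31]
  queue [40, 49] -> pop 40, enqueue [none], visited so far: [35, 26, 46, 19, 31, 40]
  queue [49] -> pop 49, enqueue [none], visited so far: [35, 26, 46, 19, 31, 40, 49]
Result: [35, 26, 46, 19, 31, 40, 49]


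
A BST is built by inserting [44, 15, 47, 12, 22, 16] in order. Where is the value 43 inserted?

Starting tree (level order): [44, 15, 47, 12, 22, None, None, None, None, 16]
Insertion path: 44 -> 15 -> 22
Result: insert 43 as right child of 22
Final tree (level order): [44, 15, 47, 12, 22, None, None, None, None, 16, 43]


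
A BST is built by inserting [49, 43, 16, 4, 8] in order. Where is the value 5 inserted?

Starting tree (level order): [49, 43, None, 16, None, 4, None, None, 8]
Insertion path: 49 -> 43 -> 16 -> 4 -> 8
Result: insert 5 as left child of 8
Final tree (level order): [49, 43, None, 16, None, 4, None, None, 8, 5]


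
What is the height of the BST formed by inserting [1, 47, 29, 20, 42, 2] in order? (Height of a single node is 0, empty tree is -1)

Insertion order: [1, 47, 29, 20, 42, 2]
Tree (level-order array): [1, None, 47, 29, None, 20, 42, 2]
Compute height bottom-up (empty subtree = -1):
  height(2) = 1 + max(-1, -1) = 0
  height(20) = 1 + max(0, -1) = 1
  height(42) = 1 + max(-1, -1) = 0
  height(29) = 1 + max(1, 0) = 2
  height(47) = 1 + max(2, -1) = 3
  height(1) = 1 + max(-1, 3) = 4
Height = 4


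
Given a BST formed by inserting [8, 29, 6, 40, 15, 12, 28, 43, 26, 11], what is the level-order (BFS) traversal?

Tree insertion order: [8, 29, 6, 40, 15, 12, 28, 43, 26, 11]
Tree (level-order array): [8, 6, 29, None, None, 15, 40, 12, 28, None, 43, 11, None, 26]
BFS from the root, enqueuing left then right child of each popped node:
  queue [8] -> pop 8, enqueue [6, 29], visited so far: [8]
  queue [6, 29] -> pop 6, enqueue [none], visited so far: [8, 6]
  queue [29] -> pop 29, enqueue [15, 40], visited so far: [8, 6, 29]
  queue [15, 40] -> pop 15, enqueue [12, 28], visited so far: [8, 6, 29, 15]
  queue [40, 12, 28] -> pop 40, enqueue [43], visited so far: [8, 6, 29, 15, 40]
  queue [12, 28, 43] -> pop 12, enqueue [11], visited so far: [8, 6, 29, 15, 40, 12]
  queue [28, 43, 11] -> pop 28, enqueue [26], visited so far: [8, 6, 29, 15, 40, 12, 28]
  queue [43, 11, 26] -> pop 43, enqueue [none], visited so far: [8, 6, 29, 15, 40, 12, 28, 43]
  queue [11, 26] -> pop 11, enqueue [none], visited so far: [8, 6, 29, 15, 40, 12, 28, 43, 11]
  queue [26] -> pop 26, enqueue [none], visited so far: [8, 6, 29, 15, 40, 12, 28, 43, 11, 26]
Result: [8, 6, 29, 15, 40, 12, 28, 43, 11, 26]


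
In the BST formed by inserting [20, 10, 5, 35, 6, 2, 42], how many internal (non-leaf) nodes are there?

Tree built from: [20, 10, 5, 35, 6, 2, 42]
Tree (level-order array): [20, 10, 35, 5, None, None, 42, 2, 6]
Rule: An internal node has at least one child.
Per-node child counts:
  node 20: 2 child(ren)
  node 10: 1 child(ren)
  node 5: 2 child(ren)
  node 2: 0 child(ren)
  node 6: 0 child(ren)
  node 35: 1 child(ren)
  node 42: 0 child(ren)
Matching nodes: [20, 10, 5, 35]
Count of internal (non-leaf) nodes: 4


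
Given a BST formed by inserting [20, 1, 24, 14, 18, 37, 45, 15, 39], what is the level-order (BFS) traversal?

Tree insertion order: [20, 1, 24, 14, 18, 37, 45, 15, 39]
Tree (level-order array): [20, 1, 24, None, 14, None, 37, None, 18, None, 45, 15, None, 39]
BFS from the root, enqueuing left then right child of each popped node:
  queue [20] -> pop 20, enqueue [1, 24], visited so far: [20]
  queue [1, 24] -> pop 1, enqueue [14], visited so far: [20, 1]
  queue [24, 14] -> pop 24, enqueue [37], visited so far: [20, 1, 24]
  queue [14, 37] -> pop 14, enqueue [18], visited so far: [20, 1, 24, 14]
  queue [37, 18] -> pop 37, enqueue [45], visited so far: [20, 1, 24, 14, 37]
  queue [18, 45] -> pop 18, enqueue [15], visited so far: [20, 1, 24, 14, 37, 18]
  queue [45, 15] -> pop 45, enqueue [39], visited so far: [20, 1, 24, 14, 37, 18, 45]
  queue [15, 39] -> pop 15, enqueue [none], visited so far: [20, 1, 24, 14, 37, 18, 45, 15]
  queue [39] -> pop 39, enqueue [none], visited so far: [20, 1, 24, 14, 37, 18, 45, 15, 39]
Result: [20, 1, 24, 14, 37, 18, 45, 15, 39]


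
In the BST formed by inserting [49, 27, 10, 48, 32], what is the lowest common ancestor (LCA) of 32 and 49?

Tree insertion order: [49, 27, 10, 48, 32]
Tree (level-order array): [49, 27, None, 10, 48, None, None, 32]
In a BST, the LCA of p=32, q=49 is the first node v on the
root-to-leaf path with p <= v <= q (go left if both < v, right if both > v).
Walk from root:
  at 49: 32 <= 49 <= 49, this is the LCA
LCA = 49


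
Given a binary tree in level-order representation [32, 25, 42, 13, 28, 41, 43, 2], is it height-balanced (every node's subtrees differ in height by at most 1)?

Tree (level-order array): [32, 25, 42, 13, 28, 41, 43, 2]
Definition: a tree is height-balanced if, at every node, |h(left) - h(right)| <= 1 (empty subtree has height -1).
Bottom-up per-node check:
  node 2: h_left=-1, h_right=-1, diff=0 [OK], height=0
  node 13: h_left=0, h_right=-1, diff=1 [OK], height=1
  node 28: h_left=-1, h_right=-1, diff=0 [OK], height=0
  node 25: h_left=1, h_right=0, diff=1 [OK], height=2
  node 41: h_left=-1, h_right=-1, diff=0 [OK], height=0
  node 43: h_left=-1, h_right=-1, diff=0 [OK], height=0
  node 42: h_left=0, h_right=0, diff=0 [OK], height=1
  node 32: h_left=2, h_right=1, diff=1 [OK], height=3
All nodes satisfy the balance condition.
Result: Balanced


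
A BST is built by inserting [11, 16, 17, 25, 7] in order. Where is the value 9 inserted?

Starting tree (level order): [11, 7, 16, None, None, None, 17, None, 25]
Insertion path: 11 -> 7
Result: insert 9 as right child of 7
Final tree (level order): [11, 7, 16, None, 9, None, 17, None, None, None, 25]


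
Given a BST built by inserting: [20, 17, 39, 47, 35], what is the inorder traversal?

Tree insertion order: [20, 17, 39, 47, 35]
Tree (level-order array): [20, 17, 39, None, None, 35, 47]
Inorder traversal: [17, 20, 35, 39, 47]


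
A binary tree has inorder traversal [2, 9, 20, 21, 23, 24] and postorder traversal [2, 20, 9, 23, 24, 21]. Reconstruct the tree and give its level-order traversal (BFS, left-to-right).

Inorder:   [2, 9, 20, 21, 23, 24]
Postorder: [2, 20, 9, 23, 24, 21]
Algorithm: postorder visits root last, so walk postorder right-to-left;
each value is the root of the current inorder slice — split it at that
value, recurse on the right subtree first, then the left.
Recursive splits:
  root=21; inorder splits into left=[2, 9, 20], right=[23, 24]
  root=24; inorder splits into left=[23], right=[]
  root=23; inorder splits into left=[], right=[]
  root=9; inorder splits into left=[2], right=[20]
  root=20; inorder splits into left=[], right=[]
  root=2; inorder splits into left=[], right=[]
Reconstructed level-order: [21, 9, 24, 2, 20, 23]


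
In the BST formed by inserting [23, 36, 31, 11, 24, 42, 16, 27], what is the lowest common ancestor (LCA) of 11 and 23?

Tree insertion order: [23, 36, 31, 11, 24, 42, 16, 27]
Tree (level-order array): [23, 11, 36, None, 16, 31, 42, None, None, 24, None, None, None, None, 27]
In a BST, the LCA of p=11, q=23 is the first node v on the
root-to-leaf path with p <= v <= q (go left if both < v, right if both > v).
Walk from root:
  at 23: 11 <= 23 <= 23, this is the LCA
LCA = 23


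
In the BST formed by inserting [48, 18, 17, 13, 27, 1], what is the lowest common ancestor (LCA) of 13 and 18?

Tree insertion order: [48, 18, 17, 13, 27, 1]
Tree (level-order array): [48, 18, None, 17, 27, 13, None, None, None, 1]
In a BST, the LCA of p=13, q=18 is the first node v on the
root-to-leaf path with p <= v <= q (go left if both < v, right if both > v).
Walk from root:
  at 48: both 13 and 18 < 48, go left
  at 18: 13 <= 18 <= 18, this is the LCA
LCA = 18


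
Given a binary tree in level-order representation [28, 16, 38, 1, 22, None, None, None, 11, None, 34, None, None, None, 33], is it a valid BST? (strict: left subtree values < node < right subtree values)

Level-order array: [28, 16, 38, 1, 22, None, None, None, 11, None, 34, None, None, None, 33]
Validate using subtree bounds (lo, hi): at each node, require lo < value < hi,
then recurse left with hi=value and right with lo=value.
Preorder trace (stopping at first violation):
  at node 28 with bounds (-inf, +inf): OK
  at node 16 with bounds (-inf, 28): OK
  at node 1 with bounds (-inf, 16): OK
  at node 11 with bounds (1, 16): OK
  at node 22 with bounds (16, 28): OK
  at node 34 with bounds (22, 28): VIOLATION
Node 34 violates its bound: not (22 < 34 < 28).
Result: Not a valid BST


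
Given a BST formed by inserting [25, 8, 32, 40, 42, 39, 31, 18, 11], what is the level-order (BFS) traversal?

Tree insertion order: [25, 8, 32, 40, 42, 39, 31, 18, 11]
Tree (level-order array): [25, 8, 32, None, 18, 31, 40, 11, None, None, None, 39, 42]
BFS from the root, enqueuing left then right child of each popped node:
  queue [25] -> pop 25, enqueue [8, 32], visited so far: [25]
  queue [8, 32] -> pop 8, enqueue [18], visited so far: [25, 8]
  queue [32, 18] -> pop 32, enqueue [31, 40], visited so far: [25, 8, 32]
  queue [18, 31, 40] -> pop 18, enqueue [11], visited so far: [25, 8, 32, 18]
  queue [31, 40, 11] -> pop 31, enqueue [none], visited so far: [25, 8, 32, 18, 31]
  queue [40, 11] -> pop 40, enqueue [39, 42], visited so far: [25, 8, 32, 18, 31, 40]
  queue [11, 39, 42] -> pop 11, enqueue [none], visited so far: [25, 8, 32, 18, 31, 40, 11]
  queue [39, 42] -> pop 39, enqueue [none], visited so far: [25, 8, 32, 18, 31, 40, 11, 39]
  queue [42] -> pop 42, enqueue [none], visited so far: [25, 8, 32, 18, 31, 40, 11, 39, 42]
Result: [25, 8, 32, 18, 31, 40, 11, 39, 42]


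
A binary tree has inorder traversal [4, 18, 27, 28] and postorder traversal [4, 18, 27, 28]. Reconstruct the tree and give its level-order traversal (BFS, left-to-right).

Inorder:   [4, 18, 27, 28]
Postorder: [4, 18, 27, 28]
Algorithm: postorder visits root last, so walk postorder right-to-left;
each value is the root of the current inorder slice — split it at that
value, recurse on the right subtree first, then the left.
Recursive splits:
  root=28; inorder splits into left=[4, 18, 27], right=[]
  root=27; inorder splits into left=[4, 18], right=[]
  root=18; inorder splits into left=[4], right=[]
  root=4; inorder splits into left=[], right=[]
Reconstructed level-order: [28, 27, 18, 4]


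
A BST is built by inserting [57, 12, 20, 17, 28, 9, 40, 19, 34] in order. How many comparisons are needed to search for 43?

Search path for 43: 57 -> 12 -> 20 -> 28 -> 40
Found: False
Comparisons: 5


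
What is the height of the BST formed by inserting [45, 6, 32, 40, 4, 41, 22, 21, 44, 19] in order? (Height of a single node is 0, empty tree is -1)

Insertion order: [45, 6, 32, 40, 4, 41, 22, 21, 44, 19]
Tree (level-order array): [45, 6, None, 4, 32, None, None, 22, 40, 21, None, None, 41, 19, None, None, 44]
Compute height bottom-up (empty subtree = -1):
  height(4) = 1 + max(-1, -1) = 0
  height(19) = 1 + max(-1, -1) = 0
  height(21) = 1 + max(0, -1) = 1
  height(22) = 1 + max(1, -1) = 2
  height(44) = 1 + max(-1, -1) = 0
  height(41) = 1 + max(-1, 0) = 1
  height(40) = 1 + max(-1, 1) = 2
  height(32) = 1 + max(2, 2) = 3
  height(6) = 1 + max(0, 3) = 4
  height(45) = 1 + max(4, -1) = 5
Height = 5


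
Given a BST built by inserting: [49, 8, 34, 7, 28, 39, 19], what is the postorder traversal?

Tree insertion order: [49, 8, 34, 7, 28, 39, 19]
Tree (level-order array): [49, 8, None, 7, 34, None, None, 28, 39, 19]
Postorder traversal: [7, 19, 28, 39, 34, 8, 49]


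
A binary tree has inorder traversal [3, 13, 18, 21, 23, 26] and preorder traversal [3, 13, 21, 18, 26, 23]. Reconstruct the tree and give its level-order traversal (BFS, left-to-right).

Inorder:  [3, 13, 18, 21, 23, 26]
Preorder: [3, 13, 21, 18, 26, 23]
Algorithm: preorder visits root first, so consume preorder in order;
for each root, split the current inorder slice at that value into
left-subtree inorder and right-subtree inorder, then recurse.
Recursive splits:
  root=3; inorder splits into left=[], right=[13, 18, 21, 23, 26]
  root=13; inorder splits into left=[], right=[18, 21, 23, 26]
  root=21; inorder splits into left=[18], right=[23, 26]
  root=18; inorder splits into left=[], right=[]
  root=26; inorder splits into left=[23], right=[]
  root=23; inorder splits into left=[], right=[]
Reconstructed level-order: [3, 13, 21, 18, 26, 23]


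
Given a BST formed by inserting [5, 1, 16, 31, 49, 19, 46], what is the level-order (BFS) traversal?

Tree insertion order: [5, 1, 16, 31, 49, 19, 46]
Tree (level-order array): [5, 1, 16, None, None, None, 31, 19, 49, None, None, 46]
BFS from the root, enqueuing left then right child of each popped node:
  queue [5] -> pop 5, enqueue [1, 16], visited so far: [5]
  queue [1, 16] -> pop 1, enqueue [none], visited so far: [5, 1]
  queue [16] -> pop 16, enqueue [31], visited so far: [5, 1, 16]
  queue [31] -> pop 31, enqueue [19, 49], visited so far: [5, 1, 16, 31]
  queue [19, 49] -> pop 19, enqueue [none], visited so far: [5, 1, 16, 31, 19]
  queue [49] -> pop 49, enqueue [46], visited so far: [5, 1, 16, 31, 19, 49]
  queue [46] -> pop 46, enqueue [none], visited so far: [5, 1, 16, 31, 19, 49, 46]
Result: [5, 1, 16, 31, 19, 49, 46]


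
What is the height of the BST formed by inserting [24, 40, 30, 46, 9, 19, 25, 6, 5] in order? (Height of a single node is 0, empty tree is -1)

Insertion order: [24, 40, 30, 46, 9, 19, 25, 6, 5]
Tree (level-order array): [24, 9, 40, 6, 19, 30, 46, 5, None, None, None, 25]
Compute height bottom-up (empty subtree = -1):
  height(5) = 1 + max(-1, -1) = 0
  height(6) = 1 + max(0, -1) = 1
  height(19) = 1 + max(-1, -1) = 0
  height(9) = 1 + max(1, 0) = 2
  height(25) = 1 + max(-1, -1) = 0
  height(30) = 1 + max(0, -1) = 1
  height(46) = 1 + max(-1, -1) = 0
  height(40) = 1 + max(1, 0) = 2
  height(24) = 1 + max(2, 2) = 3
Height = 3


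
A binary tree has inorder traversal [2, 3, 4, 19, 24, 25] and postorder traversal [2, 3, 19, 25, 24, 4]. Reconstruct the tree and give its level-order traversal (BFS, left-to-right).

Inorder:   [2, 3, 4, 19, 24, 25]
Postorder: [2, 3, 19, 25, 24, 4]
Algorithm: postorder visits root last, so walk postorder right-to-left;
each value is the root of the current inorder slice — split it at that
value, recurse on the right subtree first, then the left.
Recursive splits:
  root=4; inorder splits into left=[2, 3], right=[19, 24, 25]
  root=24; inorder splits into left=[19], right=[25]
  root=25; inorder splits into left=[], right=[]
  root=19; inorder splits into left=[], right=[]
  root=3; inorder splits into left=[2], right=[]
  root=2; inorder splits into left=[], right=[]
Reconstructed level-order: [4, 3, 24, 2, 19, 25]


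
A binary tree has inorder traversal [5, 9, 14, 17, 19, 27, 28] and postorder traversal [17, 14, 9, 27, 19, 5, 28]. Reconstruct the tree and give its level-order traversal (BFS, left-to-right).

Inorder:   [5, 9, 14, 17, 19, 27, 28]
Postorder: [17, 14, 9, 27, 19, 5, 28]
Algorithm: postorder visits root last, so walk postorder right-to-left;
each value is the root of the current inorder slice — split it at that
value, recurse on the right subtree first, then the left.
Recursive splits:
  root=28; inorder splits into left=[5, 9, 14, 17, 19, 27], right=[]
  root=5; inorder splits into left=[], right=[9, 14, 17, 19, 27]
  root=19; inorder splits into left=[9, 14, 17], right=[27]
  root=27; inorder splits into left=[], right=[]
  root=9; inorder splits into left=[], right=[14, 17]
  root=14; inorder splits into left=[], right=[17]
  root=17; inorder splits into left=[], right=[]
Reconstructed level-order: [28, 5, 19, 9, 27, 14, 17]


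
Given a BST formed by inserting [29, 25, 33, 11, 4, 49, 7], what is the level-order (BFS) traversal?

Tree insertion order: [29, 25, 33, 11, 4, 49, 7]
Tree (level-order array): [29, 25, 33, 11, None, None, 49, 4, None, None, None, None, 7]
BFS from the root, enqueuing left then right child of each popped node:
  queue [29] -> pop 29, enqueue [25, 33], visited so far: [29]
  queue [25, 33] -> pop 25, enqueue [11], visited so far: [29, 25]
  queue [33, 11] -> pop 33, enqueue [49], visited so far: [29, 25, 33]
  queue [11, 49] -> pop 11, enqueue [4], visited so far: [29, 25, 33, 11]
  queue [49, 4] -> pop 49, enqueue [none], visited so far: [29, 25, 33, 11, 49]
  queue [4] -> pop 4, enqueue [7], visited so far: [29, 25, 33, 11, 49, 4]
  queue [7] -> pop 7, enqueue [none], visited so far: [29, 25, 33, 11, 49, 4, 7]
Result: [29, 25, 33, 11, 49, 4, 7]


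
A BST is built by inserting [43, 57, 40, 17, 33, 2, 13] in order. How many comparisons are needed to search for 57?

Search path for 57: 43 -> 57
Found: True
Comparisons: 2


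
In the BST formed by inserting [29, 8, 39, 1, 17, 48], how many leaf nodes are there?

Tree built from: [29, 8, 39, 1, 17, 48]
Tree (level-order array): [29, 8, 39, 1, 17, None, 48]
Rule: A leaf has 0 children.
Per-node child counts:
  node 29: 2 child(ren)
  node 8: 2 child(ren)
  node 1: 0 child(ren)
  node 17: 0 child(ren)
  node 39: 1 child(ren)
  node 48: 0 child(ren)
Matching nodes: [1, 17, 48]
Count of leaf nodes: 3


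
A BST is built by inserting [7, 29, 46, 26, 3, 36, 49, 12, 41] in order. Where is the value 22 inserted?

Starting tree (level order): [7, 3, 29, None, None, 26, 46, 12, None, 36, 49, None, None, None, 41]
Insertion path: 7 -> 29 -> 26 -> 12
Result: insert 22 as right child of 12
Final tree (level order): [7, 3, 29, None, None, 26, 46, 12, None, 36, 49, None, 22, None, 41]


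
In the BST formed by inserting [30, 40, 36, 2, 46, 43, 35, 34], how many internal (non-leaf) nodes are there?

Tree built from: [30, 40, 36, 2, 46, 43, 35, 34]
Tree (level-order array): [30, 2, 40, None, None, 36, 46, 35, None, 43, None, 34]
Rule: An internal node has at least one child.
Per-node child counts:
  node 30: 2 child(ren)
  node 2: 0 child(ren)
  node 40: 2 child(ren)
  node 36: 1 child(ren)
  node 35: 1 child(ren)
  node 34: 0 child(ren)
  node 46: 1 child(ren)
  node 43: 0 child(ren)
Matching nodes: [30, 40, 36, 35, 46]
Count of internal (non-leaf) nodes: 5


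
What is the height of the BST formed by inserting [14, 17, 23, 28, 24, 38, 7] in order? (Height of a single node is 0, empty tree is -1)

Insertion order: [14, 17, 23, 28, 24, 38, 7]
Tree (level-order array): [14, 7, 17, None, None, None, 23, None, 28, 24, 38]
Compute height bottom-up (empty subtree = -1):
  height(7) = 1 + max(-1, -1) = 0
  height(24) = 1 + max(-1, -1) = 0
  height(38) = 1 + max(-1, -1) = 0
  height(28) = 1 + max(0, 0) = 1
  height(23) = 1 + max(-1, 1) = 2
  height(17) = 1 + max(-1, 2) = 3
  height(14) = 1 + max(0, 3) = 4
Height = 4


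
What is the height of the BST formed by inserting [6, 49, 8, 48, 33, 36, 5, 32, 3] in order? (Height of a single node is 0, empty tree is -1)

Insertion order: [6, 49, 8, 48, 33, 36, 5, 32, 3]
Tree (level-order array): [6, 5, 49, 3, None, 8, None, None, None, None, 48, 33, None, 32, 36]
Compute height bottom-up (empty subtree = -1):
  height(3) = 1 + max(-1, -1) = 0
  height(5) = 1 + max(0, -1) = 1
  height(32) = 1 + max(-1, -1) = 0
  height(36) = 1 + max(-1, -1) = 0
  height(33) = 1 + max(0, 0) = 1
  height(48) = 1 + max(1, -1) = 2
  height(8) = 1 + max(-1, 2) = 3
  height(49) = 1 + max(3, -1) = 4
  height(6) = 1 + max(1, 4) = 5
Height = 5


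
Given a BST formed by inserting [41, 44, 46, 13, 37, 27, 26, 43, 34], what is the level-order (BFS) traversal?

Tree insertion order: [41, 44, 46, 13, 37, 27, 26, 43, 34]
Tree (level-order array): [41, 13, 44, None, 37, 43, 46, 27, None, None, None, None, None, 26, 34]
BFS from the root, enqueuing left then right child of each popped node:
  queue [41] -> pop 41, enqueue [13, 44], visited so far: [41]
  queue [13, 44] -> pop 13, enqueue [37], visited so far: [41, 13]
  queue [44, 37] -> pop 44, enqueue [43, 46], visited so far: [41, 13, 44]
  queue [37, 43, 46] -> pop 37, enqueue [27], visited so far: [41, 13, 44, 37]
  queue [43, 46, 27] -> pop 43, enqueue [none], visited so far: [41, 13, 44, 37, 43]
  queue [46, 27] -> pop 46, enqueue [none], visited so far: [41, 13, 44, 37, 43, 46]
  queue [27] -> pop 27, enqueue [26, 34], visited so far: [41, 13, 44, 37, 43, 46, 27]
  queue [26, 34] -> pop 26, enqueue [none], visited so far: [41, 13, 44, 37, 43, 46, 27, 26]
  queue [34] -> pop 34, enqueue [none], visited so far: [41, 13, 44, 37, 43, 46, 27, 26, 34]
Result: [41, 13, 44, 37, 43, 46, 27, 26, 34]


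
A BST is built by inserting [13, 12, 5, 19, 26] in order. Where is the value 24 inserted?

Starting tree (level order): [13, 12, 19, 5, None, None, 26]
Insertion path: 13 -> 19 -> 26
Result: insert 24 as left child of 26
Final tree (level order): [13, 12, 19, 5, None, None, 26, None, None, 24]


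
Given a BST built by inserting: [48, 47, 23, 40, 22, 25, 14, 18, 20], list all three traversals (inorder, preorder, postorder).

Tree insertion order: [48, 47, 23, 40, 22, 25, 14, 18, 20]
Tree (level-order array): [48, 47, None, 23, None, 22, 40, 14, None, 25, None, None, 18, None, None, None, 20]
Inorder (L, root, R): [14, 18, 20, 22, 23, 25, 40, 47, 48]
Preorder (root, L, R): [48, 47, 23, 22, 14, 18, 20, 40, 25]
Postorder (L, R, root): [20, 18, 14, 22, 25, 40, 23, 47, 48]


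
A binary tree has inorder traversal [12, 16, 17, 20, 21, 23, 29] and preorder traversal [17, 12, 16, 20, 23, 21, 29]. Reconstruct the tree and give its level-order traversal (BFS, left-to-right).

Inorder:  [12, 16, 17, 20, 21, 23, 29]
Preorder: [17, 12, 16, 20, 23, 21, 29]
Algorithm: preorder visits root first, so consume preorder in order;
for each root, split the current inorder slice at that value into
left-subtree inorder and right-subtree inorder, then recurse.
Recursive splits:
  root=17; inorder splits into left=[12, 16], right=[20, 21, 23, 29]
  root=12; inorder splits into left=[], right=[16]
  root=16; inorder splits into left=[], right=[]
  root=20; inorder splits into left=[], right=[21, 23, 29]
  root=23; inorder splits into left=[21], right=[29]
  root=21; inorder splits into left=[], right=[]
  root=29; inorder splits into left=[], right=[]
Reconstructed level-order: [17, 12, 20, 16, 23, 21, 29]


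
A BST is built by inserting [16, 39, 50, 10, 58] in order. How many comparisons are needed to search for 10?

Search path for 10: 16 -> 10
Found: True
Comparisons: 2


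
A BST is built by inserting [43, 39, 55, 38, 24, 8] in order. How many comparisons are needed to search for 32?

Search path for 32: 43 -> 39 -> 38 -> 24
Found: False
Comparisons: 4


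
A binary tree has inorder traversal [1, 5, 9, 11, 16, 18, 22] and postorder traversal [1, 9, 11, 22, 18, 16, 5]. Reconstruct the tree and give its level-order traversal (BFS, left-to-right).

Inorder:   [1, 5, 9, 11, 16, 18, 22]
Postorder: [1, 9, 11, 22, 18, 16, 5]
Algorithm: postorder visits root last, so walk postorder right-to-left;
each value is the root of the current inorder slice — split it at that
value, recurse on the right subtree first, then the left.
Recursive splits:
  root=5; inorder splits into left=[1], right=[9, 11, 16, 18, 22]
  root=16; inorder splits into left=[9, 11], right=[18, 22]
  root=18; inorder splits into left=[], right=[22]
  root=22; inorder splits into left=[], right=[]
  root=11; inorder splits into left=[9], right=[]
  root=9; inorder splits into left=[], right=[]
  root=1; inorder splits into left=[], right=[]
Reconstructed level-order: [5, 1, 16, 11, 18, 9, 22]


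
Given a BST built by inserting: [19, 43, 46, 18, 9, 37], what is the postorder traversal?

Tree insertion order: [19, 43, 46, 18, 9, 37]
Tree (level-order array): [19, 18, 43, 9, None, 37, 46]
Postorder traversal: [9, 18, 37, 46, 43, 19]


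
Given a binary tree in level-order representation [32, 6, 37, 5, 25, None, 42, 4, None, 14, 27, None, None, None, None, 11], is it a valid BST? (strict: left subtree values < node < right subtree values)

Level-order array: [32, 6, 37, 5, 25, None, 42, 4, None, 14, 27, None, None, None, None, 11]
Validate using subtree bounds (lo, hi): at each node, require lo < value < hi,
then recurse left with hi=value and right with lo=value.
Preorder trace (stopping at first violation):
  at node 32 with bounds (-inf, +inf): OK
  at node 6 with bounds (-inf, 32): OK
  at node 5 with bounds (-inf, 6): OK
  at node 4 with bounds (-inf, 5): OK
  at node 25 with bounds (6, 32): OK
  at node 14 with bounds (6, 25): OK
  at node 11 with bounds (6, 14): OK
  at node 27 with bounds (25, 32): OK
  at node 37 with bounds (32, +inf): OK
  at node 42 with bounds (37, +inf): OK
No violation found at any node.
Result: Valid BST


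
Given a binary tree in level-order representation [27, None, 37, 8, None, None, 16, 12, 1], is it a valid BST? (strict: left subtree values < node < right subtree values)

Level-order array: [27, None, 37, 8, None, None, 16, 12, 1]
Validate using subtree bounds (lo, hi): at each node, require lo < value < hi,
then recurse left with hi=value and right with lo=value.
Preorder trace (stopping at first violation):
  at node 27 with bounds (-inf, +inf): OK
  at node 37 with bounds (27, +inf): OK
  at node 8 with bounds (27, 37): VIOLATION
Node 8 violates its bound: not (27 < 8 < 37).
Result: Not a valid BST


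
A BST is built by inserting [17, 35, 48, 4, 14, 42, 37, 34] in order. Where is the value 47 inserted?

Starting tree (level order): [17, 4, 35, None, 14, 34, 48, None, None, None, None, 42, None, 37]
Insertion path: 17 -> 35 -> 48 -> 42
Result: insert 47 as right child of 42
Final tree (level order): [17, 4, 35, None, 14, 34, 48, None, None, None, None, 42, None, 37, 47]


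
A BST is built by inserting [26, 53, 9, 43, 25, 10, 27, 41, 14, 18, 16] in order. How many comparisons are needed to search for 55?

Search path for 55: 26 -> 53
Found: False
Comparisons: 2


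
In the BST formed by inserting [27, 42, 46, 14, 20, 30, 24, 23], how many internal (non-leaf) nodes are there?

Tree built from: [27, 42, 46, 14, 20, 30, 24, 23]
Tree (level-order array): [27, 14, 42, None, 20, 30, 46, None, 24, None, None, None, None, 23]
Rule: An internal node has at least one child.
Per-node child counts:
  node 27: 2 child(ren)
  node 14: 1 child(ren)
  node 20: 1 child(ren)
  node 24: 1 child(ren)
  node 23: 0 child(ren)
  node 42: 2 child(ren)
  node 30: 0 child(ren)
  node 46: 0 child(ren)
Matching nodes: [27, 14, 20, 24, 42]
Count of internal (non-leaf) nodes: 5


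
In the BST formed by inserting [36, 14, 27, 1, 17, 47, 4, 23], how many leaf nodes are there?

Tree built from: [36, 14, 27, 1, 17, 47, 4, 23]
Tree (level-order array): [36, 14, 47, 1, 27, None, None, None, 4, 17, None, None, None, None, 23]
Rule: A leaf has 0 children.
Per-node child counts:
  node 36: 2 child(ren)
  node 14: 2 child(ren)
  node 1: 1 child(ren)
  node 4: 0 child(ren)
  node 27: 1 child(ren)
  node 17: 1 child(ren)
  node 23: 0 child(ren)
  node 47: 0 child(ren)
Matching nodes: [4, 23, 47]
Count of leaf nodes: 3


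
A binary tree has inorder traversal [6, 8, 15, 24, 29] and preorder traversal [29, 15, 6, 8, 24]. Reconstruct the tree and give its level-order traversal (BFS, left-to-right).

Inorder:  [6, 8, 15, 24, 29]
Preorder: [29, 15, 6, 8, 24]
Algorithm: preorder visits root first, so consume preorder in order;
for each root, split the current inorder slice at that value into
left-subtree inorder and right-subtree inorder, then recurse.
Recursive splits:
  root=29; inorder splits into left=[6, 8, 15, 24], right=[]
  root=15; inorder splits into left=[6, 8], right=[24]
  root=6; inorder splits into left=[], right=[8]
  root=8; inorder splits into left=[], right=[]
  root=24; inorder splits into left=[], right=[]
Reconstructed level-order: [29, 15, 6, 24, 8]


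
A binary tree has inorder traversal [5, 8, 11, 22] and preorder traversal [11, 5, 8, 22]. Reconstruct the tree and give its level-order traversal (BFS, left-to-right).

Inorder:  [5, 8, 11, 22]
Preorder: [11, 5, 8, 22]
Algorithm: preorder visits root first, so consume preorder in order;
for each root, split the current inorder slice at that value into
left-subtree inorder and right-subtree inorder, then recurse.
Recursive splits:
  root=11; inorder splits into left=[5, 8], right=[22]
  root=5; inorder splits into left=[], right=[8]
  root=8; inorder splits into left=[], right=[]
  root=22; inorder splits into left=[], right=[]
Reconstructed level-order: [11, 5, 22, 8]


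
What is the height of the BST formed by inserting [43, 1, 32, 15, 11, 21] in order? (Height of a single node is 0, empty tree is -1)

Insertion order: [43, 1, 32, 15, 11, 21]
Tree (level-order array): [43, 1, None, None, 32, 15, None, 11, 21]
Compute height bottom-up (empty subtree = -1):
  height(11) = 1 + max(-1, -1) = 0
  height(21) = 1 + max(-1, -1) = 0
  height(15) = 1 + max(0, 0) = 1
  height(32) = 1 + max(1, -1) = 2
  height(1) = 1 + max(-1, 2) = 3
  height(43) = 1 + max(3, -1) = 4
Height = 4


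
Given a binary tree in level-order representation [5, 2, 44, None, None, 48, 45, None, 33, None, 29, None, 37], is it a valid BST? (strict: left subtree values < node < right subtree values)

Level-order array: [5, 2, 44, None, None, 48, 45, None, 33, None, 29, None, 37]
Validate using subtree bounds (lo, hi): at each node, require lo < value < hi,
then recurse left with hi=value and right with lo=value.
Preorder trace (stopping at first violation):
  at node 5 with bounds (-inf, +inf): OK
  at node 2 with bounds (-inf, 5): OK
  at node 44 with bounds (5, +inf): OK
  at node 48 with bounds (5, 44): VIOLATION
Node 48 violates its bound: not (5 < 48 < 44).
Result: Not a valid BST


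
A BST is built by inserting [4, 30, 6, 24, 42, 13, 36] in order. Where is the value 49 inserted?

Starting tree (level order): [4, None, 30, 6, 42, None, 24, 36, None, 13]
Insertion path: 4 -> 30 -> 42
Result: insert 49 as right child of 42
Final tree (level order): [4, None, 30, 6, 42, None, 24, 36, 49, 13]


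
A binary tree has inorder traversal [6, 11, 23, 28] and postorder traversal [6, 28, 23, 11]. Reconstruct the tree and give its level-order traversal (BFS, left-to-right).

Inorder:   [6, 11, 23, 28]
Postorder: [6, 28, 23, 11]
Algorithm: postorder visits root last, so walk postorder right-to-left;
each value is the root of the current inorder slice — split it at that
value, recurse on the right subtree first, then the left.
Recursive splits:
  root=11; inorder splits into left=[6], right=[23, 28]
  root=23; inorder splits into left=[], right=[28]
  root=28; inorder splits into left=[], right=[]
  root=6; inorder splits into left=[], right=[]
Reconstructed level-order: [11, 6, 23, 28]


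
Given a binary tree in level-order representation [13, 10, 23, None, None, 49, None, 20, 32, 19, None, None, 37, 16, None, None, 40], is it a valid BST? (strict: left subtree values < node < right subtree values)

Level-order array: [13, 10, 23, None, None, 49, None, 20, 32, 19, None, None, 37, 16, None, None, 40]
Validate using subtree bounds (lo, hi): at each node, require lo < value < hi,
then recurse left with hi=value and right with lo=value.
Preorder trace (stopping at first violation):
  at node 13 with bounds (-inf, +inf): OK
  at node 10 with bounds (-inf, 13): OK
  at node 23 with bounds (13, +inf): OK
  at node 49 with bounds (13, 23): VIOLATION
Node 49 violates its bound: not (13 < 49 < 23).
Result: Not a valid BST


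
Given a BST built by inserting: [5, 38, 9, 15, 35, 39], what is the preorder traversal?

Tree insertion order: [5, 38, 9, 15, 35, 39]
Tree (level-order array): [5, None, 38, 9, 39, None, 15, None, None, None, 35]
Preorder traversal: [5, 38, 9, 15, 35, 39]


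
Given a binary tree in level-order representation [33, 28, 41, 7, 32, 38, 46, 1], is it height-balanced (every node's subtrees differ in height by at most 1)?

Tree (level-order array): [33, 28, 41, 7, 32, 38, 46, 1]
Definition: a tree is height-balanced if, at every node, |h(left) - h(right)| <= 1 (empty subtree has height -1).
Bottom-up per-node check:
  node 1: h_left=-1, h_right=-1, diff=0 [OK], height=0
  node 7: h_left=0, h_right=-1, diff=1 [OK], height=1
  node 32: h_left=-1, h_right=-1, diff=0 [OK], height=0
  node 28: h_left=1, h_right=0, diff=1 [OK], height=2
  node 38: h_left=-1, h_right=-1, diff=0 [OK], height=0
  node 46: h_left=-1, h_right=-1, diff=0 [OK], height=0
  node 41: h_left=0, h_right=0, diff=0 [OK], height=1
  node 33: h_left=2, h_right=1, diff=1 [OK], height=3
All nodes satisfy the balance condition.
Result: Balanced


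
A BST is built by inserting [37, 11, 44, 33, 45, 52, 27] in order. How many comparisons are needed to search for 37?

Search path for 37: 37
Found: True
Comparisons: 1


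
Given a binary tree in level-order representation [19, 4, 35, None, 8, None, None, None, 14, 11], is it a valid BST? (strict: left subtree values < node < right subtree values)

Level-order array: [19, 4, 35, None, 8, None, None, None, 14, 11]
Validate using subtree bounds (lo, hi): at each node, require lo < value < hi,
then recurse left with hi=value and right with lo=value.
Preorder trace (stopping at first violation):
  at node 19 with bounds (-inf, +inf): OK
  at node 4 with bounds (-inf, 19): OK
  at node 8 with bounds (4, 19): OK
  at node 14 with bounds (8, 19): OK
  at node 11 with bounds (8, 14): OK
  at node 35 with bounds (19, +inf): OK
No violation found at any node.
Result: Valid BST


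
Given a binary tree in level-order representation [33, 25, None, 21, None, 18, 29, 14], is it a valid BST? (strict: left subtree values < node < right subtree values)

Level-order array: [33, 25, None, 21, None, 18, 29, 14]
Validate using subtree bounds (lo, hi): at each node, require lo < value < hi,
then recurse left with hi=value and right with lo=value.
Preorder trace (stopping at first violation):
  at node 33 with bounds (-inf, +inf): OK
  at node 25 with bounds (-inf, 33): OK
  at node 21 with bounds (-inf, 25): OK
  at node 18 with bounds (-inf, 21): OK
  at node 14 with bounds (-inf, 18): OK
  at node 29 with bounds (21, 25): VIOLATION
Node 29 violates its bound: not (21 < 29 < 25).
Result: Not a valid BST


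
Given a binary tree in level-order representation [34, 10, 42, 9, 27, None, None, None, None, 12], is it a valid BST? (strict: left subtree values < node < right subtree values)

Level-order array: [34, 10, 42, 9, 27, None, None, None, None, 12]
Validate using subtree bounds (lo, hi): at each node, require lo < value < hi,
then recurse left with hi=value and right with lo=value.
Preorder trace (stopping at first violation):
  at node 34 with bounds (-inf, +inf): OK
  at node 10 with bounds (-inf, 34): OK
  at node 9 with bounds (-inf, 10): OK
  at node 27 with bounds (10, 34): OK
  at node 12 with bounds (10, 27): OK
  at node 42 with bounds (34, +inf): OK
No violation found at any node.
Result: Valid BST


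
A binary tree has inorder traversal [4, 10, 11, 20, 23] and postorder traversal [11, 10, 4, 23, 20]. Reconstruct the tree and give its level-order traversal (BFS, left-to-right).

Inorder:   [4, 10, 11, 20, 23]
Postorder: [11, 10, 4, 23, 20]
Algorithm: postorder visits root last, so walk postorder right-to-left;
each value is the root of the current inorder slice — split it at that
value, recurse on the right subtree first, then the left.
Recursive splits:
  root=20; inorder splits into left=[4, 10, 11], right=[23]
  root=23; inorder splits into left=[], right=[]
  root=4; inorder splits into left=[], right=[10, 11]
  root=10; inorder splits into left=[], right=[11]
  root=11; inorder splits into left=[], right=[]
Reconstructed level-order: [20, 4, 23, 10, 11]


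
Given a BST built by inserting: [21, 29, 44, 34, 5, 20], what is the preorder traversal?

Tree insertion order: [21, 29, 44, 34, 5, 20]
Tree (level-order array): [21, 5, 29, None, 20, None, 44, None, None, 34]
Preorder traversal: [21, 5, 20, 29, 44, 34]


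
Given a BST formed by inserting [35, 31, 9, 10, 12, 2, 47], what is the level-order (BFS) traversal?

Tree insertion order: [35, 31, 9, 10, 12, 2, 47]
Tree (level-order array): [35, 31, 47, 9, None, None, None, 2, 10, None, None, None, 12]
BFS from the root, enqueuing left then right child of each popped node:
  queue [35] -> pop 35, enqueue [31, 47], visited so far: [35]
  queue [31, 47] -> pop 31, enqueue [9], visited so far: [35, 31]
  queue [47, 9] -> pop 47, enqueue [none], visited so far: [35, 31, 47]
  queue [9] -> pop 9, enqueue [2, 10], visited so far: [35, 31, 47, 9]
  queue [2, 10] -> pop 2, enqueue [none], visited so far: [35, 31, 47, 9, 2]
  queue [10] -> pop 10, enqueue [12], visited so far: [35, 31, 47, 9, 2, 10]
  queue [12] -> pop 12, enqueue [none], visited so far: [35, 31, 47, 9, 2, 10, 12]
Result: [35, 31, 47, 9, 2, 10, 12]
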